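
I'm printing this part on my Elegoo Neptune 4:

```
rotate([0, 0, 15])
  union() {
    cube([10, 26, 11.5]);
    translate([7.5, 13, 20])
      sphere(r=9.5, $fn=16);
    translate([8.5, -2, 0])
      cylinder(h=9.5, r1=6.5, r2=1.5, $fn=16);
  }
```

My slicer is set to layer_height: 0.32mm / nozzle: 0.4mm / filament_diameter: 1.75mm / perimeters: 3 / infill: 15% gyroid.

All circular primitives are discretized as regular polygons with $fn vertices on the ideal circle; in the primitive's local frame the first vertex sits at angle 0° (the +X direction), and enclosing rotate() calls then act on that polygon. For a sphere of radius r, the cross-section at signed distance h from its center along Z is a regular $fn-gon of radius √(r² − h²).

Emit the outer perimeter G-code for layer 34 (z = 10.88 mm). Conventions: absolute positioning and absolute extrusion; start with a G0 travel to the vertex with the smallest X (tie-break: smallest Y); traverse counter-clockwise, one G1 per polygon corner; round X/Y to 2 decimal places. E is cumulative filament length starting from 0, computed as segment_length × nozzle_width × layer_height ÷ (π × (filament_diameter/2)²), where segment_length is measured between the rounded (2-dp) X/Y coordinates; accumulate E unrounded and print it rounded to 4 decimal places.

At z = 10.88 mm: the cube is present — its section is the full 10×26 rectangle; the sphere at (7.5, 13): section is a regular 16-gon, circumradius = √(r²−h²) = √(9.5²−9.12²) = 2.660; the cone at (8.5, -2) does not reach this height (z outside [0, 9.5]); Taking the union: the regions partially overlap (shared area 21.53 mm²), so overlapping operands fuse into one piece — 1 connected region; (whole slice rotated 15° about Z — lengths, areas and connectivity unchanged). The outline is a single polygon with 7 vertices. Extrusion per mm of travel: 0.4 × 0.32 / (π × 0.875²) = 0.053216. Accumulating E over each segment gives final E = 3.8330.

G0 X-6.73 Y25.11 Z10.88
G1 X0.00 Y0.00 E1.3834
G1 X9.66 Y2.59 E1.9156
G1 X6.50 Y14.37 E2.5647
G1 X6.45 Y15.19 E2.6084
G1 X6.09 Y15.92 E2.6517
G1 X2.93 Y27.70 E3.3008
G1 X-6.73 Y25.11 E3.8330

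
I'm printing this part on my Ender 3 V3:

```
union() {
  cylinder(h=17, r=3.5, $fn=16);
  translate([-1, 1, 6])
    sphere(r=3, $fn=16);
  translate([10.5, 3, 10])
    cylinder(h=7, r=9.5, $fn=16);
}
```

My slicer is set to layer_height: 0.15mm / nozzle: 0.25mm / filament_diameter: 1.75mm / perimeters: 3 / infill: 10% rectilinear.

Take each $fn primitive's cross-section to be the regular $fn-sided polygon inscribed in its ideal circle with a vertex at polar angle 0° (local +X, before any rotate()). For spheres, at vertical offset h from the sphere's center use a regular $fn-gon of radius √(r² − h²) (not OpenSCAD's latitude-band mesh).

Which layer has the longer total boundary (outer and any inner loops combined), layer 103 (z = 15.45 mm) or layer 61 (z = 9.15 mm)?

layer 103 (z = 15.45 mm)

Layer 103 (z = 15.45): the cylinder: section is a regular 16-gon, circumradius r=3.5 (perimeter = 2·16·3.500·sin(180°/16) = 21.85 mm); the sphere at (-1, 1) is absent (|z−center|=9.450 > r=3); the r=9.5 cylinder at (10.5, 3) gives a regular 16-gon of circumradius 9.5 (constant along its height) (perimeter = 2·16·9.500·sin(180°/16) = 59.31 mm); Taking the union: the regions partially overlap (shared area 7.55 mm²), so the edge portions inside another operand are dropped and the merged outline is re-measured after clipping — boundary = 68.69 mm. So its perimeter = 68.69 mm. Layer 61 (z = 9.15): the r=3.5 cylinder contributes a regular 16-gon of circumradius 3.5 (perimeter = 2·16·3.500·sin(180°/16) = 21.85 mm); the sphere at (-1, 1) does not reach this height (|z−center|=3.150 > r=3); the cylinder at (10.5, 3) is absent (z outside [10, 17]); Combining (union): only the r=3.5 cylinder is present, so the union is just that shape — boundary = 21.85 mm. So its perimeter = 21.85 mm. Layer 103 is larger (68.69 vs 21.85 mm).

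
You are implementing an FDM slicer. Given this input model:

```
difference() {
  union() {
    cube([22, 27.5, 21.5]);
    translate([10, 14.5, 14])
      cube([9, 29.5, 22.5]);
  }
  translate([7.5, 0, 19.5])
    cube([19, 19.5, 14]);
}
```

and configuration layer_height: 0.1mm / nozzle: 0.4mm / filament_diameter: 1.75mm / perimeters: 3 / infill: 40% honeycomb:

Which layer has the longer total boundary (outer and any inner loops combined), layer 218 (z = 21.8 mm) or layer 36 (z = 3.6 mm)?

layer 36 (z = 3.6 mm)

Layer 218 (z = 21.8): the cube does not reach this height (z outside [0, 21.5]); the cube at (10, 14.5) (footprint 9×29.5) is included at this height (perimeter 77.00 mm); Taking the union: only the 9×29.5 cube at (10, 14.5) is present, so the union is just that shape — boundary = 77.00 mm; the cube at (7.5, 0) is present — its section is the full 19×19.5 rectangle (perimeter 77.00 mm); Subtracting the remaining from the first: starting from the result so far, the 19×19.5 cube at (7.5, 0) partially overlaps it — only the 45.00 mm² overlap (of its 370.50 mm²) is removed, clipping the outline — boundary = 67.00 mm. So its perimeter = 67.00 mm. Layer 36 (z = 3.6): the cube (footprint 22×27.5) is included at this height (perimeter 99.00 mm); the cube at (10, 14.5) is absent (z outside [14, 36.5]); Taking the union: only the 22×27.5 cube is present, so the union is just that shape — boundary = 99.00 mm; the cube at (7.5, 0) is absent (z outside [19.5, 33.5]); Taking the first minus the rest: none of the subtracted shapes is present at this height, so the result so far is unchanged — boundary = 99.00 mm. So its perimeter = 99.00 mm. Layer 36 is larger (99.00 vs 67.00 mm).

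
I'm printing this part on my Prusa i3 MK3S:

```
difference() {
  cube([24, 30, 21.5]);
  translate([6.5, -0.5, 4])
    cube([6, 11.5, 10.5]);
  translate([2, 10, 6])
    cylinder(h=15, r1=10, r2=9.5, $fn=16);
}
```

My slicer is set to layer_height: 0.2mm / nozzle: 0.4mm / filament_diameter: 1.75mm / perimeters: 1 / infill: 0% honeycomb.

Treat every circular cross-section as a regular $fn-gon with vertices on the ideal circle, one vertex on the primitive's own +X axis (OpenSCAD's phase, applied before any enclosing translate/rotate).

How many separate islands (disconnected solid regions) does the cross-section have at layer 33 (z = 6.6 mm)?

2

At z = 6.6 mm: the 24×30 cube contributes its full rectangle; the 6×11.5 cube at (6.5, -0.5) contributes its full rectangle; the cone at (2, 10) contributes a regular 16-gon of circumradius 9.980 (interpolated between r1=10 and r2=9.5 at t=0.040); Taking the first minus the rest: starting from the 24×30 cube, the 6×11.5 cube at (6.5, -0.5) partially overlaps it — only the 66.00 mm² overlap (of its 69.00 mm²) is removed, clipping the outline; the cone at (2, 10) partially overlaps it — only the 152.76 mm² overlap (of its 304.92 mm²) is removed, clipping the outline — 2 connected regions. Overall, the cross-section has 2 separate islands. Island count = 2.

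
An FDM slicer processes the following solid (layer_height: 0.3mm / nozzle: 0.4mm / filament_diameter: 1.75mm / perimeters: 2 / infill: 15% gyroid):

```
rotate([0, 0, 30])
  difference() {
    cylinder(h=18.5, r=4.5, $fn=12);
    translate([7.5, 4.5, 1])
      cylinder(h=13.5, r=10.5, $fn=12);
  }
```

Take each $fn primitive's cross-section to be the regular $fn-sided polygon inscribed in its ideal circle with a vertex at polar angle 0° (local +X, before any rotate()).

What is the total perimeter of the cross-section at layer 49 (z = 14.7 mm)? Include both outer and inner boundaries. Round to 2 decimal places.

27.95 mm

At z = 14.7 mm: the r=4.5 cylinder gives a regular 12-gon of circumradius 4.5 (constant along its height) (perimeter = 2·12·4.500·sin(180°/12) = 27.95 mm); the cylinder at (7.5, 4.5) is not intersected at this z (z outside [1, 14.5]); Taking the first minus the rest: none of the subtracted shapes is present at this height, so the r=4.5 cylinder is unchanged — boundary = 27.95 mm; (rotated 30° about Z; rotation is an isometry so areas/perimeters/island counts are preserved). Overall, the cross-section is a single solid region. Total boundary length (outer) = 27.95 mm.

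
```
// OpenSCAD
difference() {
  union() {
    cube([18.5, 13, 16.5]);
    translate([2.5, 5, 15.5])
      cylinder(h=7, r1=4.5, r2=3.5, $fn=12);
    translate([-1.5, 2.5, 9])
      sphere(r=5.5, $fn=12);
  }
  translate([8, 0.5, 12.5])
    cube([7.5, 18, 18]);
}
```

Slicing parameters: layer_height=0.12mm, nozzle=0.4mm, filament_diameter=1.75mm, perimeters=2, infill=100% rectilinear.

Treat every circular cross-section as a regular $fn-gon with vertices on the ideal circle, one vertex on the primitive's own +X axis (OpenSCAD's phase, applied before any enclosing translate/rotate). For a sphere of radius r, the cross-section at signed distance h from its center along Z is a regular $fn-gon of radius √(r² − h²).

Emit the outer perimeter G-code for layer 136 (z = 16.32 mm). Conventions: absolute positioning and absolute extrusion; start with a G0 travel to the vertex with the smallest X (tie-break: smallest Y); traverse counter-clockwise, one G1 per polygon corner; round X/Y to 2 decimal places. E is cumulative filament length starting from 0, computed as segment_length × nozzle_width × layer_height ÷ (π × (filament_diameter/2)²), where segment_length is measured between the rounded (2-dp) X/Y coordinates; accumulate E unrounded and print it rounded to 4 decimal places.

G0 X-1.88 Y5.00 Z16.32
G1 X-1.30 Y2.81 E0.0452
G1 X0.00 Y1.51 E0.0819
G1 X0.00 Y0.00 E0.1120
G1 X18.50 Y0.00 E0.4812
G1 X18.50 Y13.00 E0.7406
G1 X15.50 Y13.00 E0.8005
G1 X15.50 Y0.50 E1.0500
G1 X8.00 Y0.50 E1.1996
G1 X8.00 Y13.00 E1.4491
G1 X0.00 Y13.00 E1.6087
G1 X0.00 Y8.49 E1.6987
G1 X-1.30 Y7.19 E1.7354
G1 X-1.88 Y5.00 E1.7806

At z = 16.32 mm: the 18.5×13 cube contributes its full rectangle; the cone at (2.5, 5) contributes a regular 12-gon of circumradius 4.383 (interpolated between r1=4.5 and r2=3.5 at t=0.117); the sphere at (-1.5, 2.5) is not intersected at this z (|z−center|=7.320 > r=5.5); Merging all regions: the regions partially overlap (shared area 48.98 mm²), so overlapping operands fuse into one piece — 1 connected region; the 7.5×18 cube at (8, 0.5) contributes its full rectangle; After the difference (first − rest): starting from the result so far, the 7.5×18 cube at (8, 0.5) partially overlaps it — only the 93.75 mm² overlap (of its 135.00 mm²) is removed, clipping the outline — 1 connected region. The outline is a single polygon with 13 vertices. Extrusion per mm of travel: 0.4 × 0.12 / (π × 0.875²) = 0.019956. Accumulating E over each segment gives final E = 1.7806.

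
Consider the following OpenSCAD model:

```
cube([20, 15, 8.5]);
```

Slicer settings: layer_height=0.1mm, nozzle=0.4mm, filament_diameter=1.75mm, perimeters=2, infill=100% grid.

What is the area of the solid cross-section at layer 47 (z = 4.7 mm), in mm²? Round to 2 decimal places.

300.00 mm²

At z = 4.7 mm: the cube (footprint 20×15) is included at this height (area 300.00 mm²). Overall, the cross-section is a single solid region. Net area = 300.00 mm².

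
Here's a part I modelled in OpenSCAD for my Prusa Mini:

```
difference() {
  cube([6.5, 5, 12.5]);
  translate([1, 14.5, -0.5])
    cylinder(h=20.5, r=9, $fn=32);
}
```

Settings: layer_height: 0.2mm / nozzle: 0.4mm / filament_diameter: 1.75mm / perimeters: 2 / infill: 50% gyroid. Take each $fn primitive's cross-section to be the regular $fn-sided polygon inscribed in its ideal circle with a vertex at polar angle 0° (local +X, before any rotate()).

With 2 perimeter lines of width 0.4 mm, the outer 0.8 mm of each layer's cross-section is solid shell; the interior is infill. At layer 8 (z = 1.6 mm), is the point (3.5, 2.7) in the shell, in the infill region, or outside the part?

At z = 1.6 mm: the cube is present — its section is the full 6.5×5 rectangle; the r=9 cylinder at (1, 14.5) contributes a regular 32-gon of circumradius 9; Taking the first minus the rest: starting from the 6.5×5 cube, the r=9 cylinder at (1, 14.5) misses the remaining region (no effect) — 1 connected region. Overall, the cross-section is a single solid region. The nearest boundary edge runs (0.00, 5.00)→(6.50, 5.00); distance from the point to it = 2.30 mm. The point is inside the cross-section and 2.30 mm from the nearest boundary — more than the 0.8 mm shell width (2 × 0.4), so it's in the infill interior.

infill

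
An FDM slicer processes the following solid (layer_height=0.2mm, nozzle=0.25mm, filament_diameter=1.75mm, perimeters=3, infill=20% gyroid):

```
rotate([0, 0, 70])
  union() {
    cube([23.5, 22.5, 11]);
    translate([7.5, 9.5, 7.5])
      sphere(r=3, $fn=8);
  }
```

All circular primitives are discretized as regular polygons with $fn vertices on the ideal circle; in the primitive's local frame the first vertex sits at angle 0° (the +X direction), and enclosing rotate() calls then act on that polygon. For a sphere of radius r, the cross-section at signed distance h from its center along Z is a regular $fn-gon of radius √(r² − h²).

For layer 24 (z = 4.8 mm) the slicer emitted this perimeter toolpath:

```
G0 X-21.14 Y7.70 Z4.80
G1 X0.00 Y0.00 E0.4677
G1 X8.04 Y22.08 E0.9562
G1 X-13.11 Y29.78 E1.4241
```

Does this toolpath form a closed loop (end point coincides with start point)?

Start point (G0): (-21.14, 7.70). End point (last G1): the path does not return to the start — open.

no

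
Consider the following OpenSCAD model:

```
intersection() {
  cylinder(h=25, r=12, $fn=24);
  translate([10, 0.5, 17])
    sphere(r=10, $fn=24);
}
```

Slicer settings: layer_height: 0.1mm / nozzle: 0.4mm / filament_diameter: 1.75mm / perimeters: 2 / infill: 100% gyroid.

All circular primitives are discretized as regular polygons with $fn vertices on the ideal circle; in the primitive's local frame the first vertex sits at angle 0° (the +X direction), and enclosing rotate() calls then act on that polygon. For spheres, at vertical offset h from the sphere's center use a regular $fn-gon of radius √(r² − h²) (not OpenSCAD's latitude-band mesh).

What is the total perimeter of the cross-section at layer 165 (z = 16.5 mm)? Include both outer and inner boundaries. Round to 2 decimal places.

47.65 mm

At z = 16.5 mm: the r=12 cylinder gives a regular 24-gon of circumradius 12 (constant along its height) (perimeter = 2·24·12.000·sin(180°/24) = 75.18 mm); the r=10 sphere at (10, 0.5) contributes a regular 24-gon of circumradius √(10²−0.5²) = 9.987 (perimeter = 2·24·9.987·sin(180°/24) = 62.57 mm); Taking the intersection: the r=10 sphere at (10, 0.5) partially overlaps the r=12 cylinder; clipping to the common part keeps 162.69 mm² — boundary = 47.65 mm. Overall, the cross-section is a single solid region. Total boundary length (outer) = 47.65 mm.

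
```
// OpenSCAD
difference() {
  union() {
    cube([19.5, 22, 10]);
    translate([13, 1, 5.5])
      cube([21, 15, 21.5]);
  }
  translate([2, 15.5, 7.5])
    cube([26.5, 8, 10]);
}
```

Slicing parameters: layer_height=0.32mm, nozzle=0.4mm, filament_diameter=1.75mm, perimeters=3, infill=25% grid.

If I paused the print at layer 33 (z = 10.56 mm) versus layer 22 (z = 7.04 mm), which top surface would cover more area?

Layer 33 (z = 10.56): the cube is absent (z outside [0, 10]); the 21×15 cube at (13, 1) contributes its full rectangle (area 315.00 mm²); Merging all regions: only the 21×15 cube at (13, 1) is present, so the union is just that shape — area = 315.00 mm²; the cube at (2, 15.5) (footprint 26.5×8) is included at this height (area 212.00 mm²); Taking the first minus the rest: starting from the result so far (315.00 mm²), the 26.5×8 cube at (2, 15.5) partially overlaps it — only the 7.75 mm² overlap (of its 212.00 mm²) is removed, clipping the outline — area = 307.25 mm². So its area = 307.25 mm². Layer 22 (z = 7.04): the cube (footprint 19.5×22) is included at this height (area 429.00 mm²); the cube at (13, 1) is present — its section is the full 21×15 rectangle (area 315.00 mm²); Combining (union): the regions partially overlap — summed areas 744.00 mm² minus the doubly-counted overlap 97.50 mm² gives 646.50 mm² — area = 646.50 mm²; the cube at (2, 15.5) is absent (z outside [7.5, 17.5]); Subtracting the remaining from the first: none of the subtracted shapes is present at this height, so the result so far is unchanged — area = 646.50 mm². So its area = 646.50 mm². Layer 22 is larger (646.50 vs 307.25 mm²).

layer 22 (z = 7.04 mm)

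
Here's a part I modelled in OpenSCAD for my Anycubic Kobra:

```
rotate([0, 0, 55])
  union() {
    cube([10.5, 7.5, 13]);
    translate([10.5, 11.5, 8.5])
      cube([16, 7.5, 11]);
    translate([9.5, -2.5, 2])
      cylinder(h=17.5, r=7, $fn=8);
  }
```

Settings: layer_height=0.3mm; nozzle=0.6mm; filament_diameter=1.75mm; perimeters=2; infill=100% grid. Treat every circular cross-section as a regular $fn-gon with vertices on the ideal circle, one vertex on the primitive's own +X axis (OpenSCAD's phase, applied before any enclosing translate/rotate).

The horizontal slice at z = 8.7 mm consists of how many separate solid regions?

At z = 8.7 mm: the cube is present — its section is the full 10.5×7.5 rectangle; the cube at (10.5, 11.5) is present — its section is the full 16×7.5 rectangle; the cylinder at (9.5, -2.5): section is a regular 8-gon, circumradius r=7; Combining (union): the regions partially overlap (shared area 22.74 mm²), so overlapping operands fuse into one piece — 2 connected regions; (rotated 55° about Z; rotation is an isometry so areas/perimeters/island counts are preserved). The result has 2 disconnected regions.

2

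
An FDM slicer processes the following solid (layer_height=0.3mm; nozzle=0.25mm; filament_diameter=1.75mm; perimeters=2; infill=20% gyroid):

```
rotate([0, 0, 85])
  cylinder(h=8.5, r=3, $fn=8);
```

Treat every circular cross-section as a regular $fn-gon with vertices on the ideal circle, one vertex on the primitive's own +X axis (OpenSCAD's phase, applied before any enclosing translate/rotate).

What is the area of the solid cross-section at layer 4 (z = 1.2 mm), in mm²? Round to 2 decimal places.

25.46 mm²

At z = 1.2 mm: the cylinder: section is a regular 8-gon, circumradius r=3 (area = (8/2)·3.000²·sin(360°/8) = 25.46 mm²); (rotated 85° about Z; rotation is an isometry so areas/perimeters/island counts are preserved). Overall, the cross-section is a single solid region. Net area = 25.46 mm².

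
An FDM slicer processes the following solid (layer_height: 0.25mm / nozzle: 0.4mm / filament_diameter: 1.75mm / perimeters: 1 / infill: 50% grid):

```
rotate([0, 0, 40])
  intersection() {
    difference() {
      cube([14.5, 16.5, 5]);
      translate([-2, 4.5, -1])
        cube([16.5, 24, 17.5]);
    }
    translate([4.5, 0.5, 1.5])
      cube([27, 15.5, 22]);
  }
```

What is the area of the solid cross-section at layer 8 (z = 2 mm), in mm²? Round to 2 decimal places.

At z = 2 mm: the cube is present — its section is the full 14.5×16.5 rectangle (area 239.25 mm²); the cube at (-2, 4.5) is present — its section is the full 16.5×24 rectangle (area 396.00 mm²); After the difference (first − rest): starting from the 14.5×16.5 cube (239.25 mm²), the 16.5×24 cube at (-2, 4.5) partially overlaps it — only the 174.00 mm² overlap (of its 396.00 mm²) is removed, clipping the outline — area = 65.25 mm²; the 27×15.5 cube at (4.5, 0.5) contributes its full rectangle (area 418.50 mm²); Keeping only the common overlap: the 27×15.5 cube at (4.5, 0.5) partially overlaps the result so far; clipping to the common part keeps 40.00 mm² — area = 40.00 mm²; (rotated 40° about Z; rotation is an isometry so areas/perimeters/island counts are preserved). Overall, the cross-section is a single solid region. Net area = 40.00 mm².

40.00 mm²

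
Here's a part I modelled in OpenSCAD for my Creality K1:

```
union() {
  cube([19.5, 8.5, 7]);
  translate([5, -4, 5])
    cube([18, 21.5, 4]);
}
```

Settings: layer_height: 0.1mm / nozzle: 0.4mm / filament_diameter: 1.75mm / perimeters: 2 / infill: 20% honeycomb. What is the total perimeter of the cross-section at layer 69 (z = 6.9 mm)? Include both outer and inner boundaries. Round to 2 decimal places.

89.00 mm

At z = 6.9 mm: the 19.5×8.5 cube contributes its full rectangle (perimeter 56.00 mm); the cube at (5, -4) (footprint 18×21.5) is included at this height (perimeter 79.00 mm); Combining (union): the regions partially overlap (shared area 123.25 mm²), so the edge portions inside another operand are dropped and the merged outline is re-measured after clipping — boundary = 89.00 mm. Overall, the cross-section is a single solid region. Total boundary length (outer) = 89.00 mm.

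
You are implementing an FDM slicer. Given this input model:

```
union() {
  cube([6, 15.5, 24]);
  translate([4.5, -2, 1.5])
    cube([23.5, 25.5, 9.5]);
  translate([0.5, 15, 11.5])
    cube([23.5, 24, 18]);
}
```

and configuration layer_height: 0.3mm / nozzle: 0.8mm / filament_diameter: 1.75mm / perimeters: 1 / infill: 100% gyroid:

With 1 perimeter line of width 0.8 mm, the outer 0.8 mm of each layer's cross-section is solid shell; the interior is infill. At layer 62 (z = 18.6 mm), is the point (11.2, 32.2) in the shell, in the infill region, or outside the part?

At z = 18.6 mm: the cube (footprint 6×15.5) is included at this height; the cube at (4.5, -2) is not intersected at this z (z outside [1.5, 11]); the cube at (0.5, 15) is present — its section is the full 23.5×24 rectangle; Combining (union): the regions partially overlap (shared area 2.75 mm²), so overlapping operands fuse into one piece — 1 connected region. Overall, the cross-section is a single solid region. The nearest boundary edge runs (0.50, 39.00)→(24.00, 39.00); distance from the point to it = 6.80 mm. The point is inside the cross-section and 6.80 mm from the nearest boundary — more than the 0.8 mm shell width (1 × 0.8), so it's in the infill interior.

infill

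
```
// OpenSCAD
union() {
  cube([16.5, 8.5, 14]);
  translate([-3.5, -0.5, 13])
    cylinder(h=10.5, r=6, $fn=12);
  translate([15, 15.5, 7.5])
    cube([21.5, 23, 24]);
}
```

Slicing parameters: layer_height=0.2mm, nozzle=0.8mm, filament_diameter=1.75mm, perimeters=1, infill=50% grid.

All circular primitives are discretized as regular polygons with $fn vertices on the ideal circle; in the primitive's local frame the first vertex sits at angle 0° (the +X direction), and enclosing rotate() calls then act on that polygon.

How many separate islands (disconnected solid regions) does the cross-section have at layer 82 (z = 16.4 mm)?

2

At z = 16.4 mm: the cube does not reach this height (z outside [0, 14]); the r=6 cylinder at (-3.5, -0.5) gives a regular 12-gon of circumradius 6 (constant along its height); the cube at (15, 15.5) is present — its section is the full 21.5×23 rectangle; Taking the union: the 2 present regions are separate (no shared area or edge), so areas and boundary lengths simply add and each stays a separate island — 2 connected regions. Overall, the cross-section has 2 separate islands. Island count = 2.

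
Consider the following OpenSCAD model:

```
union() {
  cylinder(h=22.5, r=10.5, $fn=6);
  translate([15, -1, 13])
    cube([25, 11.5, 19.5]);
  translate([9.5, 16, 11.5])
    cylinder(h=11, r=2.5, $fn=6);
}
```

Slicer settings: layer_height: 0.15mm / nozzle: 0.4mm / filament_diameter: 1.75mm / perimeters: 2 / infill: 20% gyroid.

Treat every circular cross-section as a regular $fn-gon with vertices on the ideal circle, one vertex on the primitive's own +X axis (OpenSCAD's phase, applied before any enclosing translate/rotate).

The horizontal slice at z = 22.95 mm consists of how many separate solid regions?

1

At z = 22.95 mm: the cylinder is not intersected at this z (z outside [0, 22.5]); the cube at (15, -1) (footprint 25×11.5) is included at this height; the cylinder at (9.5, 16) does not reach this height (z outside [11.5, 22.5]); Taking the union: only the 25×11.5 cube at (15, -1) is present, so the union is just that shape — 1 connected region. The result has 1 disconnected region.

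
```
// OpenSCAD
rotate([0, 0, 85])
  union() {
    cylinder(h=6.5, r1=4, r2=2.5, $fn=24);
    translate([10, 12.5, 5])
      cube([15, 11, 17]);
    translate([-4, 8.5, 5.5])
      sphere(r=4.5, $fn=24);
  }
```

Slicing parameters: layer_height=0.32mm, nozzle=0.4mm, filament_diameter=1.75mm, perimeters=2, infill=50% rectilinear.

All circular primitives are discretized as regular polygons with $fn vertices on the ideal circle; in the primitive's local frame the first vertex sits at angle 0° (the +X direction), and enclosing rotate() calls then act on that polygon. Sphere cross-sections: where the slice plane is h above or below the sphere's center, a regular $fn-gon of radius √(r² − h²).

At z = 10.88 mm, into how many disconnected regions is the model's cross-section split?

1

At z = 10.88 mm: the cone does not reach this height (z outside [0, 6.5]); the 15×11 cube at (10, 12.5) contributes its full rectangle; the sphere at (-4, 8.5) is not intersected at this z (|z−center|=5.380 > r=4.5); Taking the union: only the 15×11 cube at (10, 12.5) is present, so the union is just that shape — 1 connected region; (whole slice rotated 85° about Z — lengths, areas and connectivity unchanged). The result has 1 disconnected region.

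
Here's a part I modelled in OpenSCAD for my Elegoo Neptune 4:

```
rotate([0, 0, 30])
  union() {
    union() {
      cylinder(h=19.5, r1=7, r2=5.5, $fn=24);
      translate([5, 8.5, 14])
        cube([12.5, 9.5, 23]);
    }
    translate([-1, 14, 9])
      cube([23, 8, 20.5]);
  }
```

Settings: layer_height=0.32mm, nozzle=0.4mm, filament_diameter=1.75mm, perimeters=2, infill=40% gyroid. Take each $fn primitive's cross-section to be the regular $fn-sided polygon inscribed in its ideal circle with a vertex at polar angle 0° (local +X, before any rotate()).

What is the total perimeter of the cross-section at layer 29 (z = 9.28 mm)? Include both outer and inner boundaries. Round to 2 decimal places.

At z = 9.28 mm: the cone: at t=0.476 of its height the radius interpolates to r₁+(r₂−r₁)t = 6.286, giving a regular 24-gon of that circumradius (perimeter = 2·24·6.286·sin(180°/24) = 39.38 mm); the cube at (5, 8.5) does not reach this height (z outside [14, 37]); Taking the union: only the cone is present, so the union is just that shape — boundary = 39.38 mm; the cube at (-1, 14) is present — its section is the full 23×8 rectangle (perimeter 62.00 mm); Combining (union): the 2 present regions are separate (no shared area or edge), so areas and boundary lengths simply add and each stays a separate island — boundary = 101.38 mm; (whole slice rotated 30° about Z — lengths, areas and connectivity unchanged). Overall, the cross-section has 2 separate islands. Total boundary length (outer) = 101.38 mm.

101.38 mm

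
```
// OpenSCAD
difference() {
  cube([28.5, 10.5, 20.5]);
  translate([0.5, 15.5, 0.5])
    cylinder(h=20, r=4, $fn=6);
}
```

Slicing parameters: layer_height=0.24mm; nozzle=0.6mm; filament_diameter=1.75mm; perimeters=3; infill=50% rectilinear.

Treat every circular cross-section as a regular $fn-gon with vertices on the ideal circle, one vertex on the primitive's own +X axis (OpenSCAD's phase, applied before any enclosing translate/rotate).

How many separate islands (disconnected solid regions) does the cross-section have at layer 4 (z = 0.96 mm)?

At z = 0.96 mm: the cube is present — its section is the full 28.5×10.5 rectangle; the cylinder at (0.5, 15.5): section is a regular 6-gon, circumradius r=4; After the difference (first − rest): starting from the 28.5×10.5 cube, the r=4 cylinder at (0.5, 15.5) misses the remaining region (no effect) — 1 connected region. Overall, the cross-section is a single solid region. Island count = 1.

1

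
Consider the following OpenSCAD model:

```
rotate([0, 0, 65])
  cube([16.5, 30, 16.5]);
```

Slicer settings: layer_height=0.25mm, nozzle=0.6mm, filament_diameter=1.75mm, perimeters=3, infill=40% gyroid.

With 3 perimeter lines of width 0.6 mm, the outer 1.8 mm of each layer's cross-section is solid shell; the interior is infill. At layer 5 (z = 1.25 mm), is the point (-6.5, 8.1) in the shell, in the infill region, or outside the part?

At z = 1.25 mm: the cube is present — its section is the full 16.5×30 rectangle; (whole slice rotated 65° about Z — lengths, areas and connectivity unchanged). Overall, the cross-section is a single solid region. Undo the 65° rotation: the query point maps to (4.594, 9.314) in the un-rotated model frame. The nearest boundary edge runs (0.00, 30.00)→(0.00, 0.00); distance from the point to it = 4.59 mm. The point is inside the cross-section and 4.59 mm from the nearest boundary — more than the 1.8 mm shell width (3 × 0.6), so it's in the infill interior.

infill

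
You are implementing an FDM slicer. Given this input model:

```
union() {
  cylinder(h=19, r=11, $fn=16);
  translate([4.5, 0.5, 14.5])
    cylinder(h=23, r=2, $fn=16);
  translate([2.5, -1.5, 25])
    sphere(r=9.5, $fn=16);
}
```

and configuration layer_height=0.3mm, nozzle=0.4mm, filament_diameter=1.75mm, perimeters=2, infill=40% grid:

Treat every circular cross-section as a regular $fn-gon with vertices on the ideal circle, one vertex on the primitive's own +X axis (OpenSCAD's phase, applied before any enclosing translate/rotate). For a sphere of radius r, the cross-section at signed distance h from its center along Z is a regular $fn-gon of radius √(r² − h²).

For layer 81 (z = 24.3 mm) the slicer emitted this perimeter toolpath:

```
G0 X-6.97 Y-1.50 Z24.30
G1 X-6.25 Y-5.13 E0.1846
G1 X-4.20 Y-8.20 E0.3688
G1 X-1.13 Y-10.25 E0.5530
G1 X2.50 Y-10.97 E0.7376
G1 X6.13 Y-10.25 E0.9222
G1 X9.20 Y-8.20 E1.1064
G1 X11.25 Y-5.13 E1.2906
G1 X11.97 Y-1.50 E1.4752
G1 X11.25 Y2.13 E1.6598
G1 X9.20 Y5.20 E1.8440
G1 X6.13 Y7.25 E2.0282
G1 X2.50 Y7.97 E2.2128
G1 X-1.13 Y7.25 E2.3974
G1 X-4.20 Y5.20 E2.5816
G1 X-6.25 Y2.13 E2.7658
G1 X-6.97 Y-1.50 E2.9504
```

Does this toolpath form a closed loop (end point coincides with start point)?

Start point (G0): (-6.97, -1.50). End point (last G1): the path returns to the start — closed.

yes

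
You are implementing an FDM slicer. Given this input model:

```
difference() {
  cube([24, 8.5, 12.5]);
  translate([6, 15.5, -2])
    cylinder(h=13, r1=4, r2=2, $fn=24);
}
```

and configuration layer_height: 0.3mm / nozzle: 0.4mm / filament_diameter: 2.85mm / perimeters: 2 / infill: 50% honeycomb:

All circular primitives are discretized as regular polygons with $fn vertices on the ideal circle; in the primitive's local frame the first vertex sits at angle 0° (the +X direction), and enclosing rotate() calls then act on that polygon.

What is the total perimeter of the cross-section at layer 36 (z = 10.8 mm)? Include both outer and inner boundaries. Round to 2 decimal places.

65.00 mm

At z = 10.8 mm: the cube (footprint 24×8.5) is included at this height (perimeter 65.00 mm); the cone at (6, 15.5): at t=0.985 of its height the radius interpolates to r₁+(r₂−r₁)t = 2.031, giving a regular 24-gon of that circumradius (perimeter = 2·24·2.031·sin(180°/24) = 12.72 mm); Taking the first minus the rest: starting from the 24×8.5 cube, the cone at (6, 15.5) misses the remaining region (no effect) — boundary = 65.00 mm. Overall, the cross-section is a single solid region. Total boundary length (outer) = 65.00 mm.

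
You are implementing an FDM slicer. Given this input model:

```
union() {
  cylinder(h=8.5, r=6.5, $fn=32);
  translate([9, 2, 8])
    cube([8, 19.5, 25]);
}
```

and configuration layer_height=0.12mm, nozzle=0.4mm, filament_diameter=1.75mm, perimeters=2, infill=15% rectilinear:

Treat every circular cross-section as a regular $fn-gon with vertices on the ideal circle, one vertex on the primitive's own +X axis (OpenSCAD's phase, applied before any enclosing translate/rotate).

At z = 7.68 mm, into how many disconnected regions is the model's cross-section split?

1

At z = 7.68 mm: the r=6.5 cylinder gives a regular 32-gon of circumradius 6.5 (constant along its height); the cube at (9, 2) is not intersected at this z (z outside [8, 33]); Combining (union): only the r=6.5 cylinder is present, so the union is just that shape — 1 connected region. The result has 1 disconnected region.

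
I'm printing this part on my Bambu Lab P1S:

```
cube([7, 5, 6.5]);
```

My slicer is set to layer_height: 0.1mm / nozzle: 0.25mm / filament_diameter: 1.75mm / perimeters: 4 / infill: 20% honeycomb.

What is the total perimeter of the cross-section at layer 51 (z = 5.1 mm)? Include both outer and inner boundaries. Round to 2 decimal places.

24.00 mm

At z = 5.1 mm: the 7×5 cube contributes its full rectangle (perimeter 24.00 mm). Overall, the cross-section is a single solid region. Total boundary length (outer) = 24.00 mm.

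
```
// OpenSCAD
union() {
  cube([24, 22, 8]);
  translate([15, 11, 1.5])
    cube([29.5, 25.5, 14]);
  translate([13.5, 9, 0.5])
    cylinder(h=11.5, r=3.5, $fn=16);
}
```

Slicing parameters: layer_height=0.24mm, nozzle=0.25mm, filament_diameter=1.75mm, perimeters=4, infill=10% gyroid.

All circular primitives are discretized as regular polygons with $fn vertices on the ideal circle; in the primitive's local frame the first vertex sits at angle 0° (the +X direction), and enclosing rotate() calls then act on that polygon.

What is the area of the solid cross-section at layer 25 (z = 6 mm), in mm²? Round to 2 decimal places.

At z = 6 mm: the cube (footprint 24×22) is included at this height (area 528.00 mm²); the cube at (15, 11) is present — its section is the full 29.5×25.5 rectangle (area 752.25 mm²); the cylinder at (13.5, 9): section is a regular 16-gon, circumradius r=3.5 (area = (16/2)·3.500²·sin(360°/16) = 37.50 mm²); Combining (union): the regions partially overlap — summed areas 1317.75 mm² minus the doubly-counted overlap 136.50 mm² gives 1181.25 mm² — area = 1181.25 mm². Overall, the cross-section is a single solid region. Net area = 1181.25 mm².

1181.25 mm²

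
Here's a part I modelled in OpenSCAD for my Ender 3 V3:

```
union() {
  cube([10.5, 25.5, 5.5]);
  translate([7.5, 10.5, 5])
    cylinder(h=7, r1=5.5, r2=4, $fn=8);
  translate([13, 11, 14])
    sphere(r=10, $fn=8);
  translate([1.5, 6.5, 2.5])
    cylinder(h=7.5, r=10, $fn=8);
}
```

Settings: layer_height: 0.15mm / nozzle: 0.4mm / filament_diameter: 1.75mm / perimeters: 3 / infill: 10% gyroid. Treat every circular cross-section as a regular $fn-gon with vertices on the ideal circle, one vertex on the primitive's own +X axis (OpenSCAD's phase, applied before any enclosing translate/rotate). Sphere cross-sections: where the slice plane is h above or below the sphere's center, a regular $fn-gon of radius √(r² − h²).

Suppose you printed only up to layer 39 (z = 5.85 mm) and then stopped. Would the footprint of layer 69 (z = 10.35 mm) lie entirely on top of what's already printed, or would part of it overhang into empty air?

Compare the two slices. At z = 5.85: the cube does not reach this height (z outside [0, 5.5]); the cone at (7.5, 10.5) contributes a regular 8-gon of circumradius 5.318 (interpolated between r1=5.5 and r2=4 at t=0.121) (area = (8/2)·5.318²·sin(360°/8) = 79.99 mm²); the r=10 sphere at (13, 11) slices to a regular 8-gon of circumradius 5.795 (√(r²−h²) with h=8.15 from center) (area = (8/2)·5.795²·sin(360°/8) = 94.97 mm²); the cylinder at (1.5, 6.5): section is a regular 8-gon, circumradius r=10 (area = (8/2)·10.000²·sin(360°/8) = 282.84 mm²); Combining (union): the regions partially overlap — summed areas 457.80 mm² minus the doubly-counted overlap 90.74 mm² gives 367.06 mm² — area = 367.06 mm². At z = 10.35: the cube is not intersected at this z (z outside [0, 5.5]); the cone at (7.5, 10.5): at t=0.764 of its height the radius interpolates to r₁+(r₂−r₁)t = 4.354, giving a regular 8-gon of that circumradius (area = (8/2)·4.354²·sin(360°/8) = 53.61 mm²); the r=10 sphere at (13, 11) contributes a regular 8-gon of circumradius √(10²−3.65²) = 9.310 (area = (8/2)·9.310²·sin(360°/8) = 245.16 mm²); the cylinder at (1.5, 6.5) is not intersected at this z (z outside [2.5, 10]); Combining (union): the regions partially overlap — summed areas 298.77 mm² minus the doubly-counted overlap 49.99 mm² gives 248.78 mm² — area = 248.78 mm². Checking containment: at z = 10.35 the cross-section extends beyond the z = 5.85 cross-section by about 105.33 mm².

part overhangs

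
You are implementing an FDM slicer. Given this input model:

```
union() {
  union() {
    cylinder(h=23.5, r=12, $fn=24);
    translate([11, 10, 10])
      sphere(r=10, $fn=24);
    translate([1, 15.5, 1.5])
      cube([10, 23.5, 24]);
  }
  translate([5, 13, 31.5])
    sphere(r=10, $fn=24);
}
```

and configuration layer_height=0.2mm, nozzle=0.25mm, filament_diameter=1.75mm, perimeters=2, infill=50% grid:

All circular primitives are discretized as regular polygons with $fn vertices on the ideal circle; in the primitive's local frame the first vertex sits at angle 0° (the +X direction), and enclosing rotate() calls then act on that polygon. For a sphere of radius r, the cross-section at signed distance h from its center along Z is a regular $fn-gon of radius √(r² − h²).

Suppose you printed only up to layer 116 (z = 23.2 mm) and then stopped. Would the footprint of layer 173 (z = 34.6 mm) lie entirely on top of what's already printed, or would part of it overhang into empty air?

Compare the two slices. At z = 23.2: the r=12 cylinder gives a regular 24-gon of circumradius 12 (constant along its height) (area = (24/2)·12.000²·sin(360°/24) = 447.24 mm²); the sphere at (11, 10) is not intersected at this z (|z−center|=13.200 > r=10); the cube at (1, 15.5) is present — its section is the full 10×23.5 rectangle (area 235.00 mm²); Combining (union): the 2 present regions are separate (no shared area or edge), so areas and boundary lengths simply add and each stays a separate island — area = 682.24 mm²; the sphere at (5, 13): section is a regular 24-gon, circumradius = √(r²−h²) = √(10²−8.3²) = 5.578 (area = (24/2)·5.578²·sin(360°/24) = 96.62 mm²); Taking the union: the regions partially overlap — summed areas 778.86 mm² minus the doubly-counted overlap 44.06 mm² gives 734.80 mm² — area = 734.80 mm². At z = 34.6: the cylinder does not reach this height (z outside [0, 23.5]); the sphere at (11, 10) is absent (|z−center|=24.600 > r=10); the cube at (1, 15.5) is absent (z outside [1.5, 25.5]); Taking the union: nothing is present at this height; the r=10 sphere at (5, 13) contributes a regular 24-gon of circumradius √(10²−3.1²) = 9.507 (area = (24/2)·9.507²·sin(360°/24) = 280.74 mm²); Combining (union): only the r=10 sphere at (5, 13) is present, so the union is just that shape — area = 280.74 mm². Checking containment: at z = 34.6 the cross-section extends beyond the z = 23.2 cross-section by about 80.83 mm².

part overhangs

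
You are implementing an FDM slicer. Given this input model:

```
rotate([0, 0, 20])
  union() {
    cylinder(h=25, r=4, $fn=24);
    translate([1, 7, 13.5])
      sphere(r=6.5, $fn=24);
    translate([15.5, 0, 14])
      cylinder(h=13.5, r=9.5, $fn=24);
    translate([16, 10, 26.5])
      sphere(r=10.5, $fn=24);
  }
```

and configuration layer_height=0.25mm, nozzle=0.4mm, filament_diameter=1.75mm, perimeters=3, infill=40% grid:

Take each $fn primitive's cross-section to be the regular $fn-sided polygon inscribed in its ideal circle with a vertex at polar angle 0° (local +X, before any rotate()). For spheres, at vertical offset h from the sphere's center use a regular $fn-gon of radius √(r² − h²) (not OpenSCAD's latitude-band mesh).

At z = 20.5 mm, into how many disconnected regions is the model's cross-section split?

At z = 20.5 mm: the r=4 cylinder gives a regular 24-gon of circumradius 4 (constant along its height); the sphere at (1, 7) does not reach this height (|z−center|=7.000 > r=6.5); the r=9.5 cylinder at (15.5, 0) contributes a regular 24-gon of circumradius 9.5; the r=10.5 sphere at (16, 10) slices to a regular 24-gon of circumradius 8.617 (√(r²−h²) with h=6 from center); Combining (union): the regions partially overlap (shared area 84.07 mm²), so overlapping operands fuse into one piece — 2 connected regions; (whole slice rotated 20° about Z — lengths, areas and connectivity unchanged). The result has 2 disconnected regions.

2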